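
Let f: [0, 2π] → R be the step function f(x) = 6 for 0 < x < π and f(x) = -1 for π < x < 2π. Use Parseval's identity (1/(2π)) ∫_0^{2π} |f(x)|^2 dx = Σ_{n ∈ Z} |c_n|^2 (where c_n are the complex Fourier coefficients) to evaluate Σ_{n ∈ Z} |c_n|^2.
Σ |c_n|^2 = 37/2

Parseval equates the L^2 energy of f (normalised by 1/(2π)) with the ℓ^2 sum of its Fourier coefficients: (1/(2π)) ∫_0^{2π} |f|^2 = Σ |c_n|^2.
Compute the left side: (1/(2π)) [∫_0^π 6^2 dx + ∫_π^{2π} (-1)^2 dx] = (1/(2π)) · (36π + 1π) = (36 + 1)/2 = 37/2.
So Σ_{n ∈ Z} |c_n|^2 = 37/2.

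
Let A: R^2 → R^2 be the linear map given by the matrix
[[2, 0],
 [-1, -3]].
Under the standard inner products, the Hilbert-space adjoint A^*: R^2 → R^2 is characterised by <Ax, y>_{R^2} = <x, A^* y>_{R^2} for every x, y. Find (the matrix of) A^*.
A^* = A^T =
[[2, -1],
 [0, -3]]

For real matrices with standard dot products, the defining identity <Ax, y> = <x, A^* y> gives (Ax)^T y = x^T (A^*) y, i.e. x^T A^T y = x^T (A^*) y. Since this holds for all x, y, we must have A^* = A^T. Therefore
A^* =
[[2, -1],
 [0, -3]].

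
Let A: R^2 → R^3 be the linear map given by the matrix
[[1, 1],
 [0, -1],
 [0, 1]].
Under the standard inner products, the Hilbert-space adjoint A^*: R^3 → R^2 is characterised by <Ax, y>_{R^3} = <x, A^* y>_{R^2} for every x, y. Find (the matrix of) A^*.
A^* = A^T =
[[1, 0, 0],
 [1, -1, 1]]

For real matrices with standard dot products, the defining identity <Ax, y> = <x, A^* y> gives (Ax)^T y = x^T (A^*) y, i.e. x^T A^T y = x^T (A^*) y. Since this holds for all x, y, we must have A^* = A^T. Therefore
A^* =
[[1, 0, 0],
 [1, -1, 1]].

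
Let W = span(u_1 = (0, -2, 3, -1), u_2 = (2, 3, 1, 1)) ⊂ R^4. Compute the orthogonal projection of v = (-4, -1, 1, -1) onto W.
proj_W(v) = (-130/97, -241/97, 4/97, -88/97)

Set up U = [u_1 | ... | u_2] ∈ R^(4×2). The projector onto W = col(U) is P = U (U^T U)^(-1) U^T.
Compute U^T U =
  [14, -4]
  [-4, 15],
and U^T v = (6, -11).
Solve U^T U · c = U^T v for the coefficients: c = (23/97, -65/97). The projection is proj_W(v) = U c.
Check: (v - proj_W(v)) · u_1 = 0  (should be 0).
Check: (v - proj_W(v)) · u_2 = 0  (should be 0).
Result: proj_W(v) = (-130/97, -241/97, 4/97, -88/97).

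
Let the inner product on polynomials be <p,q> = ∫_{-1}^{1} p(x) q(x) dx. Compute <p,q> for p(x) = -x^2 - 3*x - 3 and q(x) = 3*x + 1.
<p,q> = -38/3

Expand the product: p(x)·q(x) = -3*x^3 - 10*x^2 - 12*x - 3.
∫_{-1}^{1} of each monomial x^k gives [2/(k+1) if k even, 0 if k odd]. Integrating term-by-term (or equivalently evaluating the antiderivative F(x) = -3*x^4/4 - 10*x^3/3 - 6*x^2 - 3*x at the endpoints):
  F(1) − F(−1) = -157/12 − (-5/12) = -38/3.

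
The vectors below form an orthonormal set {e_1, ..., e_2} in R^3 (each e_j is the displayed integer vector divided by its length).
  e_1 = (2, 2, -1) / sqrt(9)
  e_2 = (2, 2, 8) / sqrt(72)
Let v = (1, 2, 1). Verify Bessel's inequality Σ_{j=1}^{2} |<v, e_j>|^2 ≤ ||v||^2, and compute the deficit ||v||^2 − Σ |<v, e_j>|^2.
Σ |<v, e_j>|^2 = 11/2; ||v||^2 = 6; deficit = 1/2

Write each e_j = u_j / sqrt(<u_j, u_j>) where u_j is the displayed integer vector. Then <v, e_j> = <v, u_j> / sqrt(<u_j, u_j>), so |<v, e_j>|^2 = <v, u_j>^2 / <u_j, u_j>.
Coefficients: <v, e_1> = 5/sqrt(9), <v, e_2> = 14/sqrt(72).
Square and sum: Σ |<v, e_j>|^2 = 11/2.
Compute ||v||^2 = v·v = 6.
Deficit = 6 − 11/2 = 1/2 ≥ 0, confirming Bessel's inequality. (The deficit equals ||v − Σ <v,e_j> e_j||^2, the squared distance from v to span{e_j}.)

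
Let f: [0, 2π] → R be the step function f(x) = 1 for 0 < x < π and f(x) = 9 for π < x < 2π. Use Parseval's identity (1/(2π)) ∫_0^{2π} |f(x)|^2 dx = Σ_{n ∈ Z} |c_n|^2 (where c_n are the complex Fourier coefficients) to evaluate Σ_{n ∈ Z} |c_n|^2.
Σ |c_n|^2 = 41

Parseval equates the L^2 energy of f (normalised by 1/(2π)) with the ℓ^2 sum of its Fourier coefficients: (1/(2π)) ∫_0^{2π} |f|^2 = Σ |c_n|^2.
Compute the left side: (1/(2π)) [∫_0^π 1^2 dx + ∫_π^{2π} 9^2 dx] = (1/(2π)) · (1π + 81π) = (1 + 81)/2 = 41.
So Σ_{n ∈ Z} |c_n|^2 = 41.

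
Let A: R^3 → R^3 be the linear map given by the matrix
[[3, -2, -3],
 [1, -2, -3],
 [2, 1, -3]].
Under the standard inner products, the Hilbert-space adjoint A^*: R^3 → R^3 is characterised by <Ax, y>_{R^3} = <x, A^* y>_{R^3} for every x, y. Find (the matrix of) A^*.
A^* = A^T =
[[3, 1, 2],
 [-2, -2, 1],
 [-3, -3, -3]]

For real matrices with standard dot products, the defining identity <Ax, y> = <x, A^* y> gives (Ax)^T y = x^T (A^*) y, i.e. x^T A^T y = x^T (A^*) y. Since this holds for all x, y, we must have A^* = A^T. Therefore
A^* =
[[3, 1, 2],
 [-2, -2, 1],
 [-3, -3, -3]].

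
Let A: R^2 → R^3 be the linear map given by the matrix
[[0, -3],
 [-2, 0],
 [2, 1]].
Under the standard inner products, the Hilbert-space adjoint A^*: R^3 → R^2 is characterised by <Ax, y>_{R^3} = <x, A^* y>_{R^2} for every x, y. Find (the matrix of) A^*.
A^* = A^T =
[[0, -2, 2],
 [-3, 0, 1]]

For real matrices with standard dot products, the defining identity <Ax, y> = <x, A^* y> gives (Ax)^T y = x^T (A^*) y, i.e. x^T A^T y = x^T (A^*) y. Since this holds for all x, y, we must have A^* = A^T. Therefore
A^* =
[[0, -2, 2],
 [-3, 0, 1]].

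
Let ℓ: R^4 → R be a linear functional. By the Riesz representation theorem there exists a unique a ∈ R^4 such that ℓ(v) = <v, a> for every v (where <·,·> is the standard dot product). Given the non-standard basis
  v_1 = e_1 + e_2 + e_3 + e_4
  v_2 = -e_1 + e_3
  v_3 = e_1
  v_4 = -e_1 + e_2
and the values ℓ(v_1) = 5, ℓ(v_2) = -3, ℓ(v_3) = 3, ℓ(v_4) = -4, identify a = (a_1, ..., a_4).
a = (3, -1, 0, 3)

Write a = (a_1, ..., a_4) in the standard basis. For each basis vector v_i, ℓ(v_i) = <v_i, a> is a linear equation in the a_j's. Collect the n equations into a matrix system V a = ℓ, where row i of V is v_i (expressed in the standard basis). Since V is invertible (lower-triangular with 1s on the diagonal, up to permutation), solve by back-substitution:
  V =
[[1, 1, 1, 1],
 [-1, 0, 1, 0],
 [1, 0, 0, 0],
 [-1, 1, 0, 0]]
  V a = (5, -3, 3, -4)
Solving gives a = (3, -1, 0, 3).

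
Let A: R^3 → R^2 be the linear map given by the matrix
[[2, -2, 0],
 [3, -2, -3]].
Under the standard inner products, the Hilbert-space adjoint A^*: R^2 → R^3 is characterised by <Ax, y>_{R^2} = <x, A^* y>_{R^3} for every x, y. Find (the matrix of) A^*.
A^* = A^T =
[[2, 3],
 [-2, -2],
 [0, -3]]

For real matrices with standard dot products, the defining identity <Ax, y> = <x, A^* y> gives (Ax)^T y = x^T (A^*) y, i.e. x^T A^T y = x^T (A^*) y. Since this holds for all x, y, we must have A^* = A^T. Therefore
A^* =
[[2, 3],
 [-2, -2],
 [0, -3]].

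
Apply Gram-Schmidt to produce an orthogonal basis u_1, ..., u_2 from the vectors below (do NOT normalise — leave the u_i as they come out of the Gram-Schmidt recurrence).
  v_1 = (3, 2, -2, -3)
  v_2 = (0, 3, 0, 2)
Orthogonal basis:
  u_1 = (3, 2, -2, -3)
  u_2 = (0, 3, 0, 2)

Apply the Gram-Schmidt recurrence
  u_1 = v_1
  u_i = v_i − Σ_{j<i} ((v_i · u_j) / (u_j · u_j)) · u_j.

Step by step this gives:
  u_1 = (3, 2, -2, -3)
  u_2 = (0, 3, 0, 2)

Orthogonality check:
  u_2 · u_1 = 0 (should be 0)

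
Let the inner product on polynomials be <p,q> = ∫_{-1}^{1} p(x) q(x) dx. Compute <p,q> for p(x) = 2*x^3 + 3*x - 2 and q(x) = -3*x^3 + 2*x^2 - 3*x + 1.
<p,q> = -428/21

Expand the product: p(x)·q(x) = -6*x^6 + 4*x^5 - 15*x^4 + 14*x^3 - 13*x^2 + 9*x - 2.
∫_{-1}^{1} of each monomial x^k gives [2/(k+1) if k even, 0 if k odd]. Integrating term-by-term (or equivalently evaluating the antiderivative F(x) = -6*x^7/7 + 2*x^6/3 - 3*x^5 + 7*x^4/2 - 13*x^3/3 + 9*x^2/2 - 2*x at the endpoints):
  F(1) − F(−1) = -32/21 − (132/7) = -428/21.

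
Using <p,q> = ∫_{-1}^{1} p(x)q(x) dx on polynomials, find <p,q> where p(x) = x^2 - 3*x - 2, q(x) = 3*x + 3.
<p,q> = -16

Expand the product: p(x)·q(x) = 3*x^3 - 6*x^2 - 15*x - 6.
∫_{-1}^{1} of each monomial x^k gives [2/(k+1) if k even, 0 if k odd]. Integrating term-by-term (or equivalently evaluating the antiderivative F(x) = 3*x^4/4 - 2*x^3 - 15*x^2/2 - 6*x at the endpoints):
  F(1) − F(−1) = -59/4 − (5/4) = -16.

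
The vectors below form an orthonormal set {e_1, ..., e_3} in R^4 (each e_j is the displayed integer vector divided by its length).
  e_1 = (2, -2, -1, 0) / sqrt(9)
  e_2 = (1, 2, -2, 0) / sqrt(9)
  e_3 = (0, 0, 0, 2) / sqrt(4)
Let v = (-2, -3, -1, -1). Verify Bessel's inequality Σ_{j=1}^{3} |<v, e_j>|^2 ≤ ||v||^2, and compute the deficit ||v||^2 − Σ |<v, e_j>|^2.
Σ |<v, e_j>|^2 = 6; ||v||^2 = 15; deficit = 9

Write each e_j = u_j / sqrt(<u_j, u_j>) where u_j is the displayed integer vector. Then <v, e_j> = <v, u_j> / sqrt(<u_j, u_j>), so |<v, e_j>|^2 = <v, u_j>^2 / <u_j, u_j>.
Coefficients: <v, e_1> = 3/sqrt(9), <v, e_2> = -6/sqrt(9), <v, e_3> = -2/sqrt(4).
Square and sum: Σ |<v, e_j>|^2 = 6.
Compute ||v||^2 = v·v = 15.
Deficit = 15 − 6 = 9 ≥ 0, confirming Bessel's inequality. (The deficit equals ||v − Σ <v,e_j> e_j||^2, the squared distance from v to span{e_j}.)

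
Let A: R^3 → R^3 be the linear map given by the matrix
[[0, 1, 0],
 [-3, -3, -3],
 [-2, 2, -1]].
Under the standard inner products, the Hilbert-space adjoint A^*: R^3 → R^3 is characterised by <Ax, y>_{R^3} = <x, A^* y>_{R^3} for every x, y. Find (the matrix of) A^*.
A^* = A^T =
[[0, -3, -2],
 [1, -3, 2],
 [0, -3, -1]]

For real matrices with standard dot products, the defining identity <Ax, y> = <x, A^* y> gives (Ax)^T y = x^T (A^*) y, i.e. x^T A^T y = x^T (A^*) y. Since this holds for all x, y, we must have A^* = A^T. Therefore
A^* =
[[0, -3, -2],
 [1, -3, 2],
 [0, -3, -1]].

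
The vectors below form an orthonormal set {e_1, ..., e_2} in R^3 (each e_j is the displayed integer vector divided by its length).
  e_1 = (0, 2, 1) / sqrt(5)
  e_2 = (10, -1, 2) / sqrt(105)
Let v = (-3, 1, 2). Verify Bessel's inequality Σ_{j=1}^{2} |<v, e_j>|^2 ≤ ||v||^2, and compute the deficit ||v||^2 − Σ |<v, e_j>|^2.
Σ |<v, e_j>|^2 = 71/7; ||v||^2 = 14; deficit = 27/7

Write each e_j = u_j / sqrt(<u_j, u_j>) where u_j is the displayed integer vector. Then <v, e_j> = <v, u_j> / sqrt(<u_j, u_j>), so |<v, e_j>|^2 = <v, u_j>^2 / <u_j, u_j>.
Coefficients: <v, e_1> = 4/sqrt(5), <v, e_2> = -27/sqrt(105).
Square and sum: Σ |<v, e_j>|^2 = 71/7.
Compute ||v||^2 = v·v = 14.
Deficit = 14 − 71/7 = 27/7 ≥ 0, confirming Bessel's inequality. (The deficit equals ||v − Σ <v,e_j> e_j||^2, the squared distance from v to span{e_j}.)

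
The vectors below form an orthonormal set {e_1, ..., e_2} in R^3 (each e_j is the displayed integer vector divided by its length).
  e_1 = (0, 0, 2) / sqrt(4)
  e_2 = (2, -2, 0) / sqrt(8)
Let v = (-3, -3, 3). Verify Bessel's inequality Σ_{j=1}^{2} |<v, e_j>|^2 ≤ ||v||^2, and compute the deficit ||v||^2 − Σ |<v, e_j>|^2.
Σ |<v, e_j>|^2 = 9; ||v||^2 = 27; deficit = 18

Write each e_j = u_j / sqrt(<u_j, u_j>) where u_j is the displayed integer vector. Then <v, e_j> = <v, u_j> / sqrt(<u_j, u_j>), so |<v, e_j>|^2 = <v, u_j>^2 / <u_j, u_j>.
Coefficients: <v, e_1> = 6/sqrt(4), <v, e_2> = 0/sqrt(8).
Square and sum: Σ |<v, e_j>|^2 = 9.
Compute ||v||^2 = v·v = 27.
Deficit = 27 − 9 = 18 ≥ 0, confirming Bessel's inequality. (The deficit equals ||v − Σ <v,e_j> e_j||^2, the squared distance from v to span{e_j}.)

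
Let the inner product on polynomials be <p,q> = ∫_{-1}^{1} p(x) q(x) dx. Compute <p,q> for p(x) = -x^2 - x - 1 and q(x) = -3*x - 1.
<p,q> = 14/3

Expand the product: p(x)·q(x) = 3*x^3 + 4*x^2 + 4*x + 1.
∫_{-1}^{1} of each monomial x^k gives [2/(k+1) if k even, 0 if k odd]. Integrating term-by-term (or equivalently evaluating the antiderivative F(x) = 3*x^4/4 + 4*x^3/3 + 2*x^2 + x at the endpoints):
  F(1) − F(−1) = 61/12 − (5/12) = 14/3.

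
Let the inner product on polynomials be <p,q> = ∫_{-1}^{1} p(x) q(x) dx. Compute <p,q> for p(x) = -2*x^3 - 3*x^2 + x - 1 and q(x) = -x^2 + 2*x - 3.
<p,q> = 68/5

Expand the product: p(x)·q(x) = 2*x^5 - x^4 - x^3 + 12*x^2 - 5*x + 3.
∫_{-1}^{1} of each monomial x^k gives [2/(k+1) if k even, 0 if k odd]. Integrating term-by-term (or equivalently evaluating the antiderivative F(x) = x^6/3 - x^5/5 - x^4/4 + 4*x^3 - 5*x^2/2 + 3*x at the endpoints):
  F(1) − F(−1) = 263/60 − (-553/60) = 68/5.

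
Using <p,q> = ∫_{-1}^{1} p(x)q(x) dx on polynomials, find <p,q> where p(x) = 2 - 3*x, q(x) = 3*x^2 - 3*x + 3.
<p,q> = 22

Expand the product: p(x)·q(x) = -9*x^3 + 15*x^2 - 15*x + 6.
∫_{-1}^{1} of each monomial x^k gives [2/(k+1) if k even, 0 if k odd]. Integrating term-by-term (or equivalently evaluating the antiderivative F(x) = -9*x^4/4 + 5*x^3 - 15*x^2/2 + 6*x at the endpoints):
  F(1) − F(−1) = 5/4 − (-83/4) = 22.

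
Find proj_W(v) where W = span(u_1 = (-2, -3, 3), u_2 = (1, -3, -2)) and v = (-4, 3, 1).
proj_W(v) = (-418/307, 867/307, 793/307)

Set up U = [u_1 | ... | u_2] ∈ R^(3×2). The projector onto W = col(U) is P = U (U^T U)^(-1) U^T.
Compute U^T U =
  [22, 1]
  [1, 14],
and U^T v = (2, -15).
Solve U^T U · c = U^T v for the coefficients: c = (43/307, -332/307). The projection is proj_W(v) = U c.
Check: (v - proj_W(v)) · u_1 = 0  (should be 0).
Check: (v - proj_W(v)) · u_2 = 0  (should be 0).
Result: proj_W(v) = (-418/307, 867/307, 793/307).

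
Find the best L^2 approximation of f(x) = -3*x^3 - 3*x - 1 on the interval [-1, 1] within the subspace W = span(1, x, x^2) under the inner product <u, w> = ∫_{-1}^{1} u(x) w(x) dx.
g(x) = -24*x/5 - 1

The best approximation g ∈ W is the orthogonal projection of f onto W. Writing g = a_0 + a_1 x + a_2 x^2, the coefficients solve the normal equations G · a = b where
  G_{ij} = <φ_i, φ_j> and b_i = <f, φ_i>, with φ_0 = 1, φ_1 = x, φ_2 = x^2.
G =
  [2, 0, 2/3]
  [0, 2/3, 0]
  [2/3, 0, 2/5],
b = (-2, -16/5, -2/3).
Solving gives a_0 = -1, a_1 = -24/5, a_2 = 0, so
  g(x) = -24*x/5 - 1.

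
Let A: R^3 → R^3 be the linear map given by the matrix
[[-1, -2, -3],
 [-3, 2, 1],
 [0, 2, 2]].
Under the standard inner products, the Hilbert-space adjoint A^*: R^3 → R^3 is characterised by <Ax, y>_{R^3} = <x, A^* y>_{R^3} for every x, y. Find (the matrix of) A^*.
A^* = A^T =
[[-1, -3, 0],
 [-2, 2, 2],
 [-3, 1, 2]]

For real matrices with standard dot products, the defining identity <Ax, y> = <x, A^* y> gives (Ax)^T y = x^T (A^*) y, i.e. x^T A^T y = x^T (A^*) y. Since this holds for all x, y, we must have A^* = A^T. Therefore
A^* =
[[-1, -3, 0],
 [-2, 2, 2],
 [-3, 1, 2]].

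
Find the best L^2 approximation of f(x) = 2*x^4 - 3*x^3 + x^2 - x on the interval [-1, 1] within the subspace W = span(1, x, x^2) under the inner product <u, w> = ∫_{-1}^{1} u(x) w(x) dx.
g(x) = 19*x^2/7 - 14*x/5 - 6/35

The best approximation g ∈ W is the orthogonal projection of f onto W. Writing g = a_0 + a_1 x + a_2 x^2, the coefficients solve the normal equations G · a = b where
  G_{ij} = <φ_i, φ_j> and b_i = <f, φ_i>, with φ_0 = 1, φ_1 = x, φ_2 = x^2.
G =
  [2, 0, 2/3]
  [0, 2/3, 0]
  [2/3, 0, 2/5],
b = (22/15, -28/15, 34/35).
Solving gives a_0 = -6/35, a_1 = -14/5, a_2 = 19/7, so
  g(x) = 19*x^2/7 - 14*x/5 - 6/35.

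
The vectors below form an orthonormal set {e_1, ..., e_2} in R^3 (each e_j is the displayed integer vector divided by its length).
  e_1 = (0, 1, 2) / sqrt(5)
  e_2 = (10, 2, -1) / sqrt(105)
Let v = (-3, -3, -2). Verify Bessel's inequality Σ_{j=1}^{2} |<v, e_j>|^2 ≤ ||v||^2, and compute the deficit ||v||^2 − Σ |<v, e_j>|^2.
Σ |<v, e_j>|^2 = 437/21; ||v||^2 = 22; deficit = 25/21

Write each e_j = u_j / sqrt(<u_j, u_j>) where u_j is the displayed integer vector. Then <v, e_j> = <v, u_j> / sqrt(<u_j, u_j>), so |<v, e_j>|^2 = <v, u_j>^2 / <u_j, u_j>.
Coefficients: <v, e_1> = -7/sqrt(5), <v, e_2> = -34/sqrt(105).
Square and sum: Σ |<v, e_j>|^2 = 437/21.
Compute ||v||^2 = v·v = 22.
Deficit = 22 − 437/21 = 25/21 ≥ 0, confirming Bessel's inequality. (The deficit equals ||v − Σ <v,e_j> e_j||^2, the squared distance from v to span{e_j}.)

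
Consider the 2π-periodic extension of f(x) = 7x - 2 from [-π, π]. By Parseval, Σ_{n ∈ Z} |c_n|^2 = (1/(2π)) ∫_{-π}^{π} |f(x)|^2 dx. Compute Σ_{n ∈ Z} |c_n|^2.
Σ |c_n|^2 = 49π^2/3 + 4

Expand and integrate term by term over [-π, π]:
  ∫ (7x)^2 dx = 49·(2π^3/3); ∫ 2·7·(-2)·x dx = 0 (odd integrand); ∫ (-2)^2 dx = 4·2π.
So (1/(2π)) ∫_{-π}^{π} (7x - 2)^2 dx = 49π^2/3 + 4 = 49π^2/3 + 4.
Parseval ⇒ Σ |c_n|^2 = 49π^2/3 + 4.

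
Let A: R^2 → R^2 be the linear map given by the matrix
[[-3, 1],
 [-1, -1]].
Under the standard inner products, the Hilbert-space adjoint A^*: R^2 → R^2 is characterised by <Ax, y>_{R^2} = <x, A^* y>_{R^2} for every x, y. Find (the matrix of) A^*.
A^* = A^T =
[[-3, -1],
 [1, -1]]

For real matrices with standard dot products, the defining identity <Ax, y> = <x, A^* y> gives (Ax)^T y = x^T (A^*) y, i.e. x^T A^T y = x^T (A^*) y. Since this holds for all x, y, we must have A^* = A^T. Therefore
A^* =
[[-3, -1],
 [1, -1]].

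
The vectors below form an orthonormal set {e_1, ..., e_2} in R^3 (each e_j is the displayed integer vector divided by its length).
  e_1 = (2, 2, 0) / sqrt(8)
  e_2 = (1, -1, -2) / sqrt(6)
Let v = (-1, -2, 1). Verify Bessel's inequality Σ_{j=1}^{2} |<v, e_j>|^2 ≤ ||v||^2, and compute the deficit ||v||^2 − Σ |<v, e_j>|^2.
Σ |<v, e_j>|^2 = 14/3; ||v||^2 = 6; deficit = 4/3

Write each e_j = u_j / sqrt(<u_j, u_j>) where u_j is the displayed integer vector. Then <v, e_j> = <v, u_j> / sqrt(<u_j, u_j>), so |<v, e_j>|^2 = <v, u_j>^2 / <u_j, u_j>.
Coefficients: <v, e_1> = -6/sqrt(8), <v, e_2> = -1/sqrt(6).
Square and sum: Σ |<v, e_j>|^2 = 14/3.
Compute ||v||^2 = v·v = 6.
Deficit = 6 − 14/3 = 4/3 ≥ 0, confirming Bessel's inequality. (The deficit equals ||v − Σ <v,e_j> e_j||^2, the squared distance from v to span{e_j}.)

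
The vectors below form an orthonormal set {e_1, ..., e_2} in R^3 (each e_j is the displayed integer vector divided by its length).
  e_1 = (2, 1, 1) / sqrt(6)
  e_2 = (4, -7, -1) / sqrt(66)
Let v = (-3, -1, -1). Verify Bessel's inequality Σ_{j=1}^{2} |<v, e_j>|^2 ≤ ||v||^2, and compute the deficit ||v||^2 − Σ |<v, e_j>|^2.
Σ |<v, e_j>|^2 = 120/11; ||v||^2 = 11; deficit = 1/11

Write each e_j = u_j / sqrt(<u_j, u_j>) where u_j is the displayed integer vector. Then <v, e_j> = <v, u_j> / sqrt(<u_j, u_j>), so |<v, e_j>|^2 = <v, u_j>^2 / <u_j, u_j>.
Coefficients: <v, e_1> = -8/sqrt(6), <v, e_2> = -4/sqrt(66).
Square and sum: Σ |<v, e_j>|^2 = 120/11.
Compute ||v||^2 = v·v = 11.
Deficit = 11 − 120/11 = 1/11 ≥ 0, confirming Bessel's inequality. (The deficit equals ||v − Σ <v,e_j> e_j||^2, the squared distance from v to span{e_j}.)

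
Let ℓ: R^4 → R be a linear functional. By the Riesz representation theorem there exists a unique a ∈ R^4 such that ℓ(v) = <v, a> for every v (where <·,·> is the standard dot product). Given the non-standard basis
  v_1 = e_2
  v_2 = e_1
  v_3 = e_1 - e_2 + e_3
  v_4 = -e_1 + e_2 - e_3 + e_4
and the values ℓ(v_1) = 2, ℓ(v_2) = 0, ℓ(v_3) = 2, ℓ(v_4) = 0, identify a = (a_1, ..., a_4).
a = (0, 2, 4, 2)

Write a = (a_1, ..., a_4) in the standard basis. For each basis vector v_i, ℓ(v_i) = <v_i, a> is a linear equation in the a_j's. Collect the n equations into a matrix system V a = ℓ, where row i of V is v_i (expressed in the standard basis). Since V is invertible (lower-triangular with 1s on the diagonal, up to permutation), solve by back-substitution:
  V =
[[0, 1, 0, 0],
 [1, 0, 0, 0],
 [1, -1, 1, 0],
 [-1, 1, -1, 1]]
  V a = (2, 0, 2, 0)
Solving gives a = (0, 2, 4, 2).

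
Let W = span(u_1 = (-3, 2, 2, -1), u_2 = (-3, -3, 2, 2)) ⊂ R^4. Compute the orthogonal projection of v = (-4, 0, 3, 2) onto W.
proj_W(v) = (-1866/443, -336/443, 1244/443, 326/443)

Set up U = [u_1 | ... | u_2] ∈ R^(4×2). The projector onto W = col(U) is P = U (U^T U)^(-1) U^T.
Compute U^T U =
  [18, 5]
  [5, 26],
and U^T v = (16, 22).
Solve U^T U · c = U^T v for the coefficients: c = (306/443, 316/443). The projection is proj_W(v) = U c.
Check: (v - proj_W(v)) · u_1 = 0  (should be 0).
Check: (v - proj_W(v)) · u_2 = 0  (should be 0).
Result: proj_W(v) = (-1866/443, -336/443, 1244/443, 326/443).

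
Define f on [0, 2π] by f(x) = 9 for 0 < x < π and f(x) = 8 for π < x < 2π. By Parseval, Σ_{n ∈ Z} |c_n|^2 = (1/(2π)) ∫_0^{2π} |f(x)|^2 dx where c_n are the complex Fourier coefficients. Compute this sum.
Σ |c_n|^2 = 145/2

Parseval equates the L^2 energy of f (normalised by 1/(2π)) with the ℓ^2 sum of its Fourier coefficients: (1/(2π)) ∫_0^{2π} |f|^2 = Σ |c_n|^2.
Compute the left side: (1/(2π)) [∫_0^π 9^2 dx + ∫_π^{2π} 8^2 dx] = (1/(2π)) · (81π + 64π) = (81 + 64)/2 = 145/2.
So Σ_{n ∈ Z} |c_n|^2 = 145/2.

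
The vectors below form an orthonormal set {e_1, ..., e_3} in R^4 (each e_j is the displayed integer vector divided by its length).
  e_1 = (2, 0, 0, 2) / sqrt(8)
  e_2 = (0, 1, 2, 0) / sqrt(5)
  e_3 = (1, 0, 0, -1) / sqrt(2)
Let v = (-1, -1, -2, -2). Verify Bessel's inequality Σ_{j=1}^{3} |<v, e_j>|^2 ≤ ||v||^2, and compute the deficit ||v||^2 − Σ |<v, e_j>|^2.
Σ |<v, e_j>|^2 = 10; ||v||^2 = 10; deficit = 0

Write each e_j = u_j / sqrt(<u_j, u_j>) where u_j is the displayed integer vector. Then <v, e_j> = <v, u_j> / sqrt(<u_j, u_j>), so |<v, e_j>|^2 = <v, u_j>^2 / <u_j, u_j>.
Coefficients: <v, e_1> = -6/sqrt(8), <v, e_2> = -5/sqrt(5), <v, e_3> = 1/sqrt(2).
Square and sum: Σ |<v, e_j>|^2 = 10.
Compute ||v||^2 = v·v = 10.
Deficit = 10 − 10 = 0 ≥ 0, confirming Bessel's inequality. (The deficit equals ||v − Σ <v,e_j> e_j||^2, the squared distance from v to span{e_j}.)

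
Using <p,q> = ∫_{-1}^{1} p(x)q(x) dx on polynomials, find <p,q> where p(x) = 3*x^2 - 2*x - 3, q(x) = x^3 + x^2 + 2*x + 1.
<p,q> = -124/15

Expand the product: p(x)·q(x) = 3*x^5 + x^4 + x^3 - 4*x^2 - 8*x - 3.
∫_{-1}^{1} of each monomial x^k gives [2/(k+1) if k even, 0 if k odd]. Integrating term-by-term (or equivalently evaluating the antiderivative F(x) = x^6/2 + x^5/5 + x^4/4 - 4*x^3/3 - 4*x^2 - 3*x at the endpoints):
  F(1) − F(−1) = -443/60 − (53/60) = -124/15.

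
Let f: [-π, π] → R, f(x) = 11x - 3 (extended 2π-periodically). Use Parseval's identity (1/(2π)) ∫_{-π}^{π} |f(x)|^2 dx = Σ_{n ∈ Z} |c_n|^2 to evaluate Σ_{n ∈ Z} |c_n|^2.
Σ |c_n|^2 = 121π^2/3 + 9

Expand and integrate term by term over [-π, π]:
  ∫ (11x)^2 dx = 121·(2π^3/3); ∫ 2·11·(-3)·x dx = 0 (odd integrand); ∫ (-3)^2 dx = 9·2π.
So (1/(2π)) ∫_{-π}^{π} (11x - 3)^2 dx = 121π^2/3 + 9 = 121π^2/3 + 9.
Parseval ⇒ Σ |c_n|^2 = 121π^2/3 + 9.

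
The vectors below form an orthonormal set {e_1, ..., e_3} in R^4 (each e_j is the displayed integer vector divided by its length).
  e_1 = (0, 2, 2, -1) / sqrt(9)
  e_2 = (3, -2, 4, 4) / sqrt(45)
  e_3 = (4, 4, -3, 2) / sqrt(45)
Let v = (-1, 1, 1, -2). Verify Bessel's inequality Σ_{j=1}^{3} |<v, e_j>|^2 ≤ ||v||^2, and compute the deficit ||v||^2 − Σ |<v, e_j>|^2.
Σ |<v, e_j>|^2 = 62/9; ||v||^2 = 7; deficit = 1/9

Write each e_j = u_j / sqrt(<u_j, u_j>) where u_j is the displayed integer vector. Then <v, e_j> = <v, u_j> / sqrt(<u_j, u_j>), so |<v, e_j>|^2 = <v, u_j>^2 / <u_j, u_j>.
Coefficients: <v, e_1> = 6/sqrt(9), <v, e_2> = -9/sqrt(45), <v, e_3> = -7/sqrt(45).
Square and sum: Σ |<v, e_j>|^2 = 62/9.
Compute ||v||^2 = v·v = 7.
Deficit = 7 − 62/9 = 1/9 ≥ 0, confirming Bessel's inequality. (The deficit equals ||v − Σ <v,e_j> e_j||^2, the squared distance from v to span{e_j}.)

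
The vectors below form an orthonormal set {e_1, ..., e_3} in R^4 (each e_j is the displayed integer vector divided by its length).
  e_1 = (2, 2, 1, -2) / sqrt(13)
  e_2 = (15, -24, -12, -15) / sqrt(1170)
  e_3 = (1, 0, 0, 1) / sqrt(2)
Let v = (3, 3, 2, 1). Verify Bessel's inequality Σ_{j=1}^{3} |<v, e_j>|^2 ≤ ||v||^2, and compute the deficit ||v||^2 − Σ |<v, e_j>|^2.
Σ |<v, e_j>|^2 = 114/5; ||v||^2 = 23; deficit = 1/5

Write each e_j = u_j / sqrt(<u_j, u_j>) where u_j is the displayed integer vector. Then <v, e_j> = <v, u_j> / sqrt(<u_j, u_j>), so |<v, e_j>|^2 = <v, u_j>^2 / <u_j, u_j>.
Coefficients: <v, e_1> = 12/sqrt(13), <v, e_2> = -66/sqrt(1170), <v, e_3> = 4/sqrt(2).
Square and sum: Σ |<v, e_j>|^2 = 114/5.
Compute ||v||^2 = v·v = 23.
Deficit = 23 − 114/5 = 1/5 ≥ 0, confirming Bessel's inequality. (The deficit equals ||v − Σ <v,e_j> e_j||^2, the squared distance from v to span{e_j}.)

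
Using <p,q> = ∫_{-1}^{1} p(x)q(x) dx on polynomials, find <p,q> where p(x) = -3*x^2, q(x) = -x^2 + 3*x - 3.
<p,q> = 36/5

Expand the product: p(x)·q(x) = 3*x^4 - 9*x^3 + 9*x^2.
∫_{-1}^{1} of each monomial x^k gives [2/(k+1) if k even, 0 if k odd]. Integrating term-by-term (or equivalently evaluating the antiderivative F(x) = 3*x^5/5 - 9*x^4/4 + 3*x^3 at the endpoints):
  F(1) − F(−1) = 27/20 − (-117/20) = 36/5.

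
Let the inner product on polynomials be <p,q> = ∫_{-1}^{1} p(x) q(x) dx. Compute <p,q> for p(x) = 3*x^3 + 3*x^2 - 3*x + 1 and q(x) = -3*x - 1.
<p,q> = -8/5

Expand the product: p(x)·q(x) = -9*x^4 - 12*x^3 + 6*x^2 - 1.
∫_{-1}^{1} of each monomial x^k gives [2/(k+1) if k even, 0 if k odd]. Integrating term-by-term (or equivalently evaluating the antiderivative F(x) = -9*x^5/5 - 3*x^4 + 2*x^3 - x at the endpoints):
  F(1) − F(−1) = -19/5 − (-11/5) = -8/5.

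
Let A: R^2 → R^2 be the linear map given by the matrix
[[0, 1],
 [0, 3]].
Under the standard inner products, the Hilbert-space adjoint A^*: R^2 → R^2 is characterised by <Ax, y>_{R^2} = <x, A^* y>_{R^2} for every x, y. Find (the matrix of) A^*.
A^* = A^T =
[[0, 0],
 [1, 3]]

For real matrices with standard dot products, the defining identity <Ax, y> = <x, A^* y> gives (Ax)^T y = x^T (A^*) y, i.e. x^T A^T y = x^T (A^*) y. Since this holds for all x, y, we must have A^* = A^T. Therefore
A^* =
[[0, 0],
 [1, 3]].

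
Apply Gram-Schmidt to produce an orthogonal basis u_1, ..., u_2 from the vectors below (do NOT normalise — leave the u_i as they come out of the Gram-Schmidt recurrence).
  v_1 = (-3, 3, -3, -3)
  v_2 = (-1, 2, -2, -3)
Orthogonal basis:
  u_1 = (-3, 3, -3, -3)
  u_2 = (1, 0, 0, -1)

Apply the Gram-Schmidt recurrence
  u_1 = v_1
  u_i = v_i − Σ_{j<i} ((v_i · u_j) / (u_j · u_j)) · u_j.

Step by step this gives:
  u_1 = (-3, 3, -3, -3)
  u_2 = (1, 0, 0, -1)

Orthogonality check:
  u_2 · u_1 = 0 (should be 0)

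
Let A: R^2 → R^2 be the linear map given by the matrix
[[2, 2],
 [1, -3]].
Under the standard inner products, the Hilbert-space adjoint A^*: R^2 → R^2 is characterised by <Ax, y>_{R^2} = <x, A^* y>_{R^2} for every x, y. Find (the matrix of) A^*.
A^* = A^T =
[[2, 1],
 [2, -3]]

For real matrices with standard dot products, the defining identity <Ax, y> = <x, A^* y> gives (Ax)^T y = x^T (A^*) y, i.e. x^T A^T y = x^T (A^*) y. Since this holds for all x, y, we must have A^* = A^T. Therefore
A^* =
[[2, 1],
 [2, -3]].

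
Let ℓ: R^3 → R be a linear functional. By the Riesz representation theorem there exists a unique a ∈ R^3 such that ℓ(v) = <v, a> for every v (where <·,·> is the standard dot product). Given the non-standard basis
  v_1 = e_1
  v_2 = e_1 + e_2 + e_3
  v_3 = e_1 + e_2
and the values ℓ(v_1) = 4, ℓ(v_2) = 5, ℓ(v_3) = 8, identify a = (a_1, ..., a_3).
a = (4, 4, -3)

Write a = (a_1, ..., a_3) in the standard basis. For each basis vector v_i, ℓ(v_i) = <v_i, a> is a linear equation in the a_j's. Collect the n equations into a matrix system V a = ℓ, where row i of V is v_i (expressed in the standard basis). Since V is invertible (lower-triangular with 1s on the diagonal, up to permutation), solve by back-substitution:
  V =
[[1, 0, 0],
 [1, 1, 1],
 [1, 1, 0]]
  V a = (4, 5, 8)
Solving gives a = (4, 4, -3).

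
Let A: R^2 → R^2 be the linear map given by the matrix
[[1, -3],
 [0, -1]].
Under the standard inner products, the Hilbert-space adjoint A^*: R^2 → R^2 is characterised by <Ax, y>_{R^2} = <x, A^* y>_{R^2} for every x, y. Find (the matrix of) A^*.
A^* = A^T =
[[1, 0],
 [-3, -1]]

For real matrices with standard dot products, the defining identity <Ax, y> = <x, A^* y> gives (Ax)^T y = x^T (A^*) y, i.e. x^T A^T y = x^T (A^*) y. Since this holds for all x, y, we must have A^* = A^T. Therefore
A^* =
[[1, 0],
 [-3, -1]].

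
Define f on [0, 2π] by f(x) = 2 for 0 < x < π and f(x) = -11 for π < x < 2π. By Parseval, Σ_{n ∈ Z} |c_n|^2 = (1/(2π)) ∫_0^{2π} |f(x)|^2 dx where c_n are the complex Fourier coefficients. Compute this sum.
Σ |c_n|^2 = 125/2

Parseval equates the L^2 energy of f (normalised by 1/(2π)) with the ℓ^2 sum of its Fourier coefficients: (1/(2π)) ∫_0^{2π} |f|^2 = Σ |c_n|^2.
Compute the left side: (1/(2π)) [∫_0^π 2^2 dx + ∫_π^{2π} (-11)^2 dx] = (1/(2π)) · (4π + 121π) = (4 + 121)/2 = 125/2.
So Σ_{n ∈ Z} |c_n|^2 = 125/2.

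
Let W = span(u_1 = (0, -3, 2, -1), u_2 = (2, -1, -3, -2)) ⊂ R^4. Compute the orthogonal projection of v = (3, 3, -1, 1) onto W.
proj_W(v) = (88/251, 592/251, -556/251, 124/251)

Set up U = [u_1 | ... | u_2] ∈ R^(4×2). The projector onto W = col(U) is P = U (U^T U)^(-1) U^T.
Compute U^T U =
  [14, -1]
  [-1, 18],
and U^T v = (-12, 4).
Solve U^T U · c = U^T v for the coefficients: c = (-212/251, 44/251). The projection is proj_W(v) = U c.
Check: (v - proj_W(v)) · u_1 = 0  (should be 0).
Check: (v - proj_W(v)) · u_2 = 0  (should be 0).
Result: proj_W(v) = (88/251, 592/251, -556/251, 124/251).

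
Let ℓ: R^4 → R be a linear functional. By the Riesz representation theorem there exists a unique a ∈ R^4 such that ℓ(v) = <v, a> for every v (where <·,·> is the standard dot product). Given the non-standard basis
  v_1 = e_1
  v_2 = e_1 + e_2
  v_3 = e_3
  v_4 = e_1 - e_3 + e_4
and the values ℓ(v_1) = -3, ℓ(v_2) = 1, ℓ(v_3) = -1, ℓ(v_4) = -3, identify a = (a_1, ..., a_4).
a = (-3, 4, -1, -1)

Write a = (a_1, ..., a_4) in the standard basis. For each basis vector v_i, ℓ(v_i) = <v_i, a> is a linear equation in the a_j's. Collect the n equations into a matrix system V a = ℓ, where row i of V is v_i (expressed in the standard basis). Since V is invertible (lower-triangular with 1s on the diagonal, up to permutation), solve by back-substitution:
  V =
[[1, 0, 0, 0],
 [1, 1, 0, 0],
 [0, 0, 1, 0],
 [1, 0, -1, 1]]
  V a = (-3, 1, -1, -3)
Solving gives a = (-3, 4, -1, -1).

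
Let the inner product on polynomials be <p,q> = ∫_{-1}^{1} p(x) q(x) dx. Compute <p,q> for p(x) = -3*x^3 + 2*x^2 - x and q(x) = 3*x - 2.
<p,q> = -124/15

Expand the product: p(x)·q(x) = -9*x^4 + 12*x^3 - 7*x^2 + 2*x.
∫_{-1}^{1} of each monomial x^k gives [2/(k+1) if k even, 0 if k odd]. Integrating term-by-term (or equivalently evaluating the antiderivative F(x) = -9*x^5/5 + 3*x^4 - 7*x^3/3 + x^2 at the endpoints):
  F(1) − F(−1) = -2/15 − (122/15) = -124/15.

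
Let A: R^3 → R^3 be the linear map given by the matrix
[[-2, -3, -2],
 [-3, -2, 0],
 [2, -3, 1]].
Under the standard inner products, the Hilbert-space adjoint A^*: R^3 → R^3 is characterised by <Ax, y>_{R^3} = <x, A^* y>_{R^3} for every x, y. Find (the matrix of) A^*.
A^* = A^T =
[[-2, -3, 2],
 [-3, -2, -3],
 [-2, 0, 1]]

For real matrices with standard dot products, the defining identity <Ax, y> = <x, A^* y> gives (Ax)^T y = x^T (A^*) y, i.e. x^T A^T y = x^T (A^*) y. Since this holds for all x, y, we must have A^* = A^T. Therefore
A^* =
[[-2, -3, 2],
 [-3, -2, -3],
 [-2, 0, 1]].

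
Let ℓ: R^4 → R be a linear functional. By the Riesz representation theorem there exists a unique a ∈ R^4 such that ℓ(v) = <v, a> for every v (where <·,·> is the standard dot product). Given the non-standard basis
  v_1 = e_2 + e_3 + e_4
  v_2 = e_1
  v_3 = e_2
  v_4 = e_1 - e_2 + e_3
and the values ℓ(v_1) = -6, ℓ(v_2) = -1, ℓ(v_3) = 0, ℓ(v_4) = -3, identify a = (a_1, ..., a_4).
a = (-1, 0, -2, -4)

Write a = (a_1, ..., a_4) in the standard basis. For each basis vector v_i, ℓ(v_i) = <v_i, a> is a linear equation in the a_j's. Collect the n equations into a matrix system V a = ℓ, where row i of V is v_i (expressed in the standard basis). Since V is invertible (lower-triangular with 1s on the diagonal, up to permutation), solve by back-substitution:
  V =
[[0, 1, 1, 1],
 [1, 0, 0, 0],
 [0, 1, 0, 0],
 [1, -1, 1, 0]]
  V a = (-6, -1, 0, -3)
Solving gives a = (-1, 0, -2, -4).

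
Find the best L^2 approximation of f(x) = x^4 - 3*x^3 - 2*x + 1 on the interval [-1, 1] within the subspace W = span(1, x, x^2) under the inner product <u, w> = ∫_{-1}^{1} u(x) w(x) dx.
g(x) = 6*x^2/7 - 19*x/5 + 32/35

The best approximation g ∈ W is the orthogonal projection of f onto W. Writing g = a_0 + a_1 x + a_2 x^2, the coefficients solve the normal equations G · a = b where
  G_{ij} = <φ_i, φ_j> and b_i = <f, φ_i>, with φ_0 = 1, φ_1 = x, φ_2 = x^2.
G =
  [2, 0, 2/3]
  [0, 2/3, 0]
  [2/3, 0, 2/5],
b = (12/5, -38/15, 20/21).
Solving gives a_0 = 32/35, a_1 = -19/5, a_2 = 6/7, so
  g(x) = 6*x^2/7 - 19*x/5 + 32/35.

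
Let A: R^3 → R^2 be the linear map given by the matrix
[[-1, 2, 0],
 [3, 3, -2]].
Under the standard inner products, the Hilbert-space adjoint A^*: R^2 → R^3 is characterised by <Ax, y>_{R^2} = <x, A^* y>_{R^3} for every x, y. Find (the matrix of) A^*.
A^* = A^T =
[[-1, 3],
 [2, 3],
 [0, -2]]

For real matrices with standard dot products, the defining identity <Ax, y> = <x, A^* y> gives (Ax)^T y = x^T (A^*) y, i.e. x^T A^T y = x^T (A^*) y. Since this holds for all x, y, we must have A^* = A^T. Therefore
A^* =
[[-1, 3],
 [2, 3],
 [0, -2]].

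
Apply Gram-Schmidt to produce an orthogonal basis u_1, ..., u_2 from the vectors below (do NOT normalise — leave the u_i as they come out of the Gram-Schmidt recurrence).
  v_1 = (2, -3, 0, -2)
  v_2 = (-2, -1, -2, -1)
Orthogonal basis:
  u_1 = (2, -3, 0, -2)
  u_2 = (-36/17, -14/17, -2, -15/17)

Apply the Gram-Schmidt recurrence
  u_1 = v_1
  u_i = v_i − Σ_{j<i} ((v_i · u_j) / (u_j · u_j)) · u_j.

Step by step this gives:
  u_1 = (2, -3, 0, -2)
  u_2 = (-36/17, -14/17, -2, -15/17)

Orthogonality check:
  u_2 · u_1 = 0 (should be 0)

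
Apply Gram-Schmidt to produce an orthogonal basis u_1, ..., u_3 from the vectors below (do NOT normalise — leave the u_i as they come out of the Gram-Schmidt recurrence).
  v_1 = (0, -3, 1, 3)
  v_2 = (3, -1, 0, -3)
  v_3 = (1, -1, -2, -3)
Orthogonal basis:
  u_1 = (0, -3, 1, 3)
  u_2 = (3, -37/19, 6/19, -39/19)
  u_3 = (-272/325, -348/325, -576/325, -12/25)

Apply the Gram-Schmidt recurrence
  u_1 = v_1
  u_i = v_i − Σ_{j<i} ((v_i · u_j) / (u_j · u_j)) · u_j.

Step by step this gives:
  u_1 = (0, -3, 1, 3)
  u_2 = (3, -37/19, 6/19, -39/19)
  u_3 = (-272/325, -348/325, -576/325, -12/25)

Orthogonality check:
  u_2 · u_1 = 0 (should be 0)
  u_3 · u_1 = 0 (should be 0)
  u_3 · u_2 = 0 (should be 0)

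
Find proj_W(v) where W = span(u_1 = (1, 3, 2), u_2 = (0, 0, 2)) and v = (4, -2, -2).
proj_W(v) = (-1/5, -3/5, -2)

Set up U = [u_1 | ... | u_2] ∈ R^(3×2). The projector onto W = col(U) is P = U (U^T U)^(-1) U^T.
Compute U^T U =
  [14, 4]
  [4, 4],
and U^T v = (-6, -4).
Solve U^T U · c = U^T v for the coefficients: c = (-1/5, -4/5). The projection is proj_W(v) = U c.
Check: (v - proj_W(v)) · u_1 = 0  (should be 0).
Check: (v - proj_W(v)) · u_2 = 0  (should be 0).
Result: proj_W(v) = (-1/5, -3/5, -2).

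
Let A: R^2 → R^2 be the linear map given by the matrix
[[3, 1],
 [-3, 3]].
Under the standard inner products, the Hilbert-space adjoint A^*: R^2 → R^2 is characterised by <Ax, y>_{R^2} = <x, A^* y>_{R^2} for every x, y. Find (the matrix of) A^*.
A^* = A^T =
[[3, -3],
 [1, 3]]

For real matrices with standard dot products, the defining identity <Ax, y> = <x, A^* y> gives (Ax)^T y = x^T (A^*) y, i.e. x^T A^T y = x^T (A^*) y. Since this holds for all x, y, we must have A^* = A^T. Therefore
A^* =
[[3, -3],
 [1, 3]].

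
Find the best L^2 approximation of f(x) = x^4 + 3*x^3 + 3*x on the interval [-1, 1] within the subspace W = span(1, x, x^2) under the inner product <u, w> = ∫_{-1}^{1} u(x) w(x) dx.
g(x) = 6*x^2/7 + 24*x/5 - 3/35

The best approximation g ∈ W is the orthogonal projection of f onto W. Writing g = a_0 + a_1 x + a_2 x^2, the coefficients solve the normal equations G · a = b where
  G_{ij} = <φ_i, φ_j> and b_i = <f, φ_i>, with φ_0 = 1, φ_1 = x, φ_2 = x^2.
G =
  [2, 0, 2/3]
  [0, 2/3, 0]
  [2/3, 0, 2/5],
b = (2/5, 16/5, 2/7).
Solving gives a_0 = -3/35, a_1 = 24/5, a_2 = 6/7, so
  g(x) = 6*x^2/7 + 24*x/5 - 3/35.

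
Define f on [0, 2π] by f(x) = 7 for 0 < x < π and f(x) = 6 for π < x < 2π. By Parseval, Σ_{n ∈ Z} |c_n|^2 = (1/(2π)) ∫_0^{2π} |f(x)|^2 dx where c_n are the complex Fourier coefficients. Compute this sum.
Σ |c_n|^2 = 85/2

Parseval equates the L^2 energy of f (normalised by 1/(2π)) with the ℓ^2 sum of its Fourier coefficients: (1/(2π)) ∫_0^{2π} |f|^2 = Σ |c_n|^2.
Compute the left side: (1/(2π)) [∫_0^π 7^2 dx + ∫_π^{2π} 6^2 dx] = (1/(2π)) · (49π + 36π) = (49 + 36)/2 = 85/2.
So Σ_{n ∈ Z} |c_n|^2 = 85/2.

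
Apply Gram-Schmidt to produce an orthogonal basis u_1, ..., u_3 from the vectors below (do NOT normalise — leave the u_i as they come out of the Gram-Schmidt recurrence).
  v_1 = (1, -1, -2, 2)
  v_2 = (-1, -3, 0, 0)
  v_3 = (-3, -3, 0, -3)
Orthogonal basis:
  u_1 = (1, -1, -2, 2)
  u_2 = (-6/5, -14/5, 2/5, -2/5)
  u_3 = (-3/4, 1/4, -7/4, -5/4)

Apply the Gram-Schmidt recurrence
  u_1 = v_1
  u_i = v_i − Σ_{j<i} ((v_i · u_j) / (u_j · u_j)) · u_j.

Step by step this gives:
  u_1 = (1, -1, -2, 2)
  u_2 = (-6/5, -14/5, 2/5, -2/5)
  u_3 = (-3/4, 1/4, -7/4, -5/4)

Orthogonality check:
  u_2 · u_1 = 0 (should be 0)
  u_3 · u_1 = 0 (should be 0)
  u_3 · u_2 = 0 (should be 0)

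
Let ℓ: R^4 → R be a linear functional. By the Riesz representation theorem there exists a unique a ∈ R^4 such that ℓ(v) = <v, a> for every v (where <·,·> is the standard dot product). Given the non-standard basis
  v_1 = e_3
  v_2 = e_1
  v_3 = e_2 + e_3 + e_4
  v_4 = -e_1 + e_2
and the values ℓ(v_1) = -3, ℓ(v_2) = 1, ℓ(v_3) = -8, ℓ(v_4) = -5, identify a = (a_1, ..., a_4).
a = (1, -4, -3, -1)

Write a = (a_1, ..., a_4) in the standard basis. For each basis vector v_i, ℓ(v_i) = <v_i, a> is a linear equation in the a_j's. Collect the n equations into a matrix system V a = ℓ, where row i of V is v_i (expressed in the standard basis). Since V is invertible (lower-triangular with 1s on the diagonal, up to permutation), solve by back-substitution:
  V =
[[0, 0, 1, 0],
 [1, 0, 0, 0],
 [0, 1, 1, 1],
 [-1, 1, 0, 0]]
  V a = (-3, 1, -8, -5)
Solving gives a = (1, -4, -3, -1).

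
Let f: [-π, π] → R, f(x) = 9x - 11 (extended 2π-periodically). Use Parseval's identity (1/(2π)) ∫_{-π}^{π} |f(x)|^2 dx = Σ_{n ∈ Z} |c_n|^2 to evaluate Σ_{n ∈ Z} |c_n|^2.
Σ |c_n|^2 = 27π^2 + 121

Expand and integrate term by term over [-π, π]:
  ∫ (9x)^2 dx = 81·(2π^3/3); ∫ 2·9·(-11)·x dx = 0 (odd integrand); ∫ (-11)^2 dx = 121·2π.
So (1/(2π)) ∫_{-π}^{π} (9x - 11)^2 dx = 81π^2/3 + 121 = 27π^2 + 121.
Parseval ⇒ Σ |c_n|^2 = 27π^2 + 121.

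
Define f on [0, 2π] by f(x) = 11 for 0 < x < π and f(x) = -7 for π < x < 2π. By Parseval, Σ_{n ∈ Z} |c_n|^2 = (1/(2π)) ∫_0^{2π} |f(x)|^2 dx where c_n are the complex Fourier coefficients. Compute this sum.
Σ |c_n|^2 = 85

Parseval equates the L^2 energy of f (normalised by 1/(2π)) with the ℓ^2 sum of its Fourier coefficients: (1/(2π)) ∫_0^{2π} |f|^2 = Σ |c_n|^2.
Compute the left side: (1/(2π)) [∫_0^π 11^2 dx + ∫_π^{2π} (-7)^2 dx] = (1/(2π)) · (121π + 49π) = (121 + 49)/2 = 85.
So Σ_{n ∈ Z} |c_n|^2 = 85.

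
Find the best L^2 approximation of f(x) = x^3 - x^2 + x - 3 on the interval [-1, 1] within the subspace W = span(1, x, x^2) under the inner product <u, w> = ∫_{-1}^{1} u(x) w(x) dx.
g(x) = -x^2 + 8*x/5 - 3

The best approximation g ∈ W is the orthogonal projection of f onto W. Writing g = a_0 + a_1 x + a_2 x^2, the coefficients solve the normal equations G · a = b where
  G_{ij} = <φ_i, φ_j> and b_i = <f, φ_i>, with φ_0 = 1, φ_1 = x, φ_2 = x^2.
G =
  [2, 0, 2/3]
  [0, 2/3, 0]
  [2/3, 0, 2/5],
b = (-20/3, 16/15, -12/5).
Solving gives a_0 = -3, a_1 = 8/5, a_2 = -1, so
  g(x) = -x^2 + 8*x/5 - 3.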